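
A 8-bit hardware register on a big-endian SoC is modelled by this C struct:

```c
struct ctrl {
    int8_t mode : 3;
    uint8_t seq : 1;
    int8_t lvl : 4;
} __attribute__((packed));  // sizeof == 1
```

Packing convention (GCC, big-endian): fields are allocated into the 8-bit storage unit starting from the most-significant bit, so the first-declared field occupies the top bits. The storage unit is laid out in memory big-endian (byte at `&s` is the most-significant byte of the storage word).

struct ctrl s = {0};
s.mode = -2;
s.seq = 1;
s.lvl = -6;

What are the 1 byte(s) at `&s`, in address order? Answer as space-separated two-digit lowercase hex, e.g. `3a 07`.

mode:3 = -2 → 0x6 << 5 → word 0xc0
seq:1 = 1 → 0x1 << 4 → word 0xd0
lvl:4 = -6 → 0xa << 0 → word 0xda
word = 0xda → big-endian bytes:
  [0]=0xda

da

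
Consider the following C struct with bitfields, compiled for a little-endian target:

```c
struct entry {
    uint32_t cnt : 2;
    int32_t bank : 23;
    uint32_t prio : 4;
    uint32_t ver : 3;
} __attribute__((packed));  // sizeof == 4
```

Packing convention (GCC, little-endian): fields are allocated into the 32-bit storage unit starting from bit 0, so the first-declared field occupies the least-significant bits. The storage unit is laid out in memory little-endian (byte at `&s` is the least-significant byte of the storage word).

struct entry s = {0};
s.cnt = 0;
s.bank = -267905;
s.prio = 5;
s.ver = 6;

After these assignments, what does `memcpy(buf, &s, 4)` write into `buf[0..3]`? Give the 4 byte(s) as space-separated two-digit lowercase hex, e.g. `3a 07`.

cnt:2 = 0 → 0x0 << 0 → word 0x00000000
bank:23 = -267905 → 0x7be97f << 2 → word 0x01efa5fc
prio:4 = 5 → 0x5 << 25 → word 0x0befa5fc
ver:3 = 6 → 0x6 << 29 → word 0xcbefa5fc
word = 0xcbefa5fc → little-endian bytes:
  [0]=0xfc  [1]=0xa5  [2]=0xef  [3]=0xcb

fc a5 ef cb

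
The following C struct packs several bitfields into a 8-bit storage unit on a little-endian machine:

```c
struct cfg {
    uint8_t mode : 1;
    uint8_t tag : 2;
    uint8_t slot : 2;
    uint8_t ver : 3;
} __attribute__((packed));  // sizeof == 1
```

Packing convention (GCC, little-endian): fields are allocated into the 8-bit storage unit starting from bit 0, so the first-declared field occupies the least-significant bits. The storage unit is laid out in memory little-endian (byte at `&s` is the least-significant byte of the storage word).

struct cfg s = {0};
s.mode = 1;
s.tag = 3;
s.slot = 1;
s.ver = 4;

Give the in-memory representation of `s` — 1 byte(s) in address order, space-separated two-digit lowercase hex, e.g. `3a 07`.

8f

mode (1b) val=1 bits=0x1 at bit 0: 0x01
tag (2b) val=3 bits=0x3 at bit 1: 0x07
slot (2b) val=1 bits=0x1 at bit 3: 0x0f
ver (3b) val=4 bits=0x4 at bit 5: 0x8f
word = 0x8f → little-endian bytes:
  [0]=0x8f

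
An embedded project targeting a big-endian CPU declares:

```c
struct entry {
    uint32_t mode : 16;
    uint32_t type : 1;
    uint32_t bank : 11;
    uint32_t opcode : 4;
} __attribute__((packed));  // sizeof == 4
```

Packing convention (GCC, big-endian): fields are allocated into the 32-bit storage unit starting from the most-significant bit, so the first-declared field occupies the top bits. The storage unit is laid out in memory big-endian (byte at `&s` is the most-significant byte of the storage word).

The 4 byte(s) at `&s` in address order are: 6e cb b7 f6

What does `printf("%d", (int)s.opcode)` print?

6

[0]=0x6e [1]=0xcb [2]=0xb7 [3]=0xf6 (big-endian) → word 0x6ecbb7f6
mode [16+:16] = (word>>16) & 0xffff = 28363
type [15+:1] = (word>>15) & 0x1 = 1
bank [4+:11] = (word>>4) & 0x7ff = 895
opcode [0+:4] = (word>>0) & 0xf = 6  ←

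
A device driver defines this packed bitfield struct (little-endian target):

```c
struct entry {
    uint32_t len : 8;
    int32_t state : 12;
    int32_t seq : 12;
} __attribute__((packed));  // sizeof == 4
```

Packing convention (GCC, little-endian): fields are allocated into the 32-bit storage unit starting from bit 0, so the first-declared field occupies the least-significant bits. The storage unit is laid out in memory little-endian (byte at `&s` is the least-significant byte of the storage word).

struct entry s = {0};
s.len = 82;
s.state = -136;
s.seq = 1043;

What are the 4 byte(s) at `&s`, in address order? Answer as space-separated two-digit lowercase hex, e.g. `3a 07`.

52 78 3f 41

len (8b) val=82 bits=0x52 at bit 0: 0x00000052
state (12b) val=-136 bits=0xf78 at bit 8: 0x000f7852
seq (12b) val=1043 bits=0x413 at bit 20: 0x413f7852
word = 0x413f7852 → little-endian bytes:
  [0]=0x52  [1]=0x78  [2]=0x3f  [3]=0x41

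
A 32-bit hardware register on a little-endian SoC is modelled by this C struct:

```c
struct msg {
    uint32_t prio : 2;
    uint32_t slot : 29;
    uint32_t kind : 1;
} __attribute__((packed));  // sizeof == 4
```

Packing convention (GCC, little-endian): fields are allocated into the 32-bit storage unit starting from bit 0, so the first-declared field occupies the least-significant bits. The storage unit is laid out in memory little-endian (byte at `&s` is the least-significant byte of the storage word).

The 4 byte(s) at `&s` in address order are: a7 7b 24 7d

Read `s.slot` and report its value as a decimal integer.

524885737

[0]=0xa7 [1]=0x7b [2]=0x24 [3]=0x7d (little-endian) → word 0x7d247ba7
prio [0+:2] = (word>>0) & 0x3 = 3
slot [2+:29] = (word>>2) & 0x1fffffff = 524885737  ←
kind [31+:1] = (word>>31) & 0x1 = 0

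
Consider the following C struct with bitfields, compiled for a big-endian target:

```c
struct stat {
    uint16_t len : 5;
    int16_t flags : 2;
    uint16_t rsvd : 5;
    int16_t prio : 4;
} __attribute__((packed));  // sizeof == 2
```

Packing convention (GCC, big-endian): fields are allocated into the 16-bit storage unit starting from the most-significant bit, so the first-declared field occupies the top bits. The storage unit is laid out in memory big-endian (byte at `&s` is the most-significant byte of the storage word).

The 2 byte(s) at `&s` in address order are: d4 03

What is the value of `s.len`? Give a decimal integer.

26

[0]=0xd4 [1]=0x03 (big-endian) → word 0xd403
len [11+:5] = (word>>11) & 0x1f = 26  ←
flags [9+:2] = (word>>9) & 0x3 = 2
rsvd [4+:5] = (word>>4) & 0x1f = 0
prio [0+:4] = (word>>0) & 0xf = 3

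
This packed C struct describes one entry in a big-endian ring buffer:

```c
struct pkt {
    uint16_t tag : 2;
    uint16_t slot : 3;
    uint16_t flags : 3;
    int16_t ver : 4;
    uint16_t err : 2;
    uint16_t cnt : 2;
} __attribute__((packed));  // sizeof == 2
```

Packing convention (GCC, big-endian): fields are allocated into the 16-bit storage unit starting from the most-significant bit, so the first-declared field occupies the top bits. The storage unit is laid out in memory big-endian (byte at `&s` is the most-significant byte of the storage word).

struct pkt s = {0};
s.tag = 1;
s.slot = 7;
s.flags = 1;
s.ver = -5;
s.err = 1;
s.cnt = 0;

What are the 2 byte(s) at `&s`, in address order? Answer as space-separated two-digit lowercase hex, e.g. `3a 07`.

tag (2b) val=1 bits=0x1 at bit 14: 0x4000
slot (3b) val=7 bits=0x7 at bit 11: 0x7800
flags (3b) val=1 bits=0x1 at bit 8: 0x7900
ver (4b) val=-5 bits=0xb at bit 4: 0x79b0
err (2b) val=1 bits=0x1 at bit 2: 0x79b4
cnt (2b) val=0 bits=0x0 at bit 0: 0x79b4
word = 0x79b4 → big-endian bytes:
  [0]=0x79  [1]=0xb4

79 b4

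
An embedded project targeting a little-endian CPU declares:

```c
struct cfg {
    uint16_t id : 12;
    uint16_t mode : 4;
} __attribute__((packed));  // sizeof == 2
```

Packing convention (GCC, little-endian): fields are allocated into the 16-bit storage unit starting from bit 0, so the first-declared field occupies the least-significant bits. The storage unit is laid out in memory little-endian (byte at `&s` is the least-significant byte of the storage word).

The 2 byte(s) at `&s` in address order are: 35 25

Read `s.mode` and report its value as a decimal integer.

2

[0]=0x35 [1]=0x25 (little-endian) → word 0x2535
id [0+:12] = (word>>0) & 0xfff = 1333
mode [12+:4] = (word>>12) & 0xf = 2  ←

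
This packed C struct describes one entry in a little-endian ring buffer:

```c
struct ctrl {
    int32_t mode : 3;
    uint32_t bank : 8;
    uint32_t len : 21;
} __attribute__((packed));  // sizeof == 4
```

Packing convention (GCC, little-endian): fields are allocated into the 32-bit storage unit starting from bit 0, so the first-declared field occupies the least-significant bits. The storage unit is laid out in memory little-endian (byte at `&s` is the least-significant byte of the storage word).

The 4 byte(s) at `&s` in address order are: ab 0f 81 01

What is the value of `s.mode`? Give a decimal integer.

[0]=0xab [1]=0x0f [2]=0x81 [3]=0x01 (little-endian) → word 0x01810fab
mode:3 @ bit 0 → (0x01810fab>>0)&0x7 = 0x3  ←
bank:8 @ bit 3 → (0x01810fab>>3)&0xff = 0xf5
len:21 @ bit 11 → (0x01810fab>>11)&0x1fffff = 0x3021
mode signed 3b, MSB=0: value = 3

3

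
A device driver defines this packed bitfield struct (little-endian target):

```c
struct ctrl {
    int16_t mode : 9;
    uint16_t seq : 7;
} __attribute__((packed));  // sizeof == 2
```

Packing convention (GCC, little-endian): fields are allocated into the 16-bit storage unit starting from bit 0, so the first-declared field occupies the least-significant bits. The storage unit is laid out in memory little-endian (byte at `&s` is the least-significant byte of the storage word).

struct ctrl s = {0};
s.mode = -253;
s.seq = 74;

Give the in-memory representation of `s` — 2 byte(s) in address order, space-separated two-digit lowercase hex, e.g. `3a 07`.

mode (9b) val=-253 bits=0x103 at bit 0: 0x0103
seq (7b) val=74 bits=0x4a at bit 9: 0x9503
word = 0x9503 → little-endian bytes:
  [0]=0x03  [1]=0x95

03 95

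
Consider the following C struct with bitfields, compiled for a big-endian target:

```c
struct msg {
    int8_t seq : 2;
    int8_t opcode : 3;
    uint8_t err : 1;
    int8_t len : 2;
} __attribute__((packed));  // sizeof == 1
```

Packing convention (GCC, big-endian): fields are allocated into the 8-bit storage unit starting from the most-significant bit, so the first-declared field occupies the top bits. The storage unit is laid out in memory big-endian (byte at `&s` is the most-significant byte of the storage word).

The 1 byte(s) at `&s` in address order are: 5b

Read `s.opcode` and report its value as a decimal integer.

3

[0]=0x5b (big-endian) → word 0x5b
seq [6+:2] = (word>>6) & 0x3 = 1
opcode [3+:3] = (word>>3) & 0x7 = 3  ←
err [2+:1] = (word>>2) & 0x1 = 0
len [0+:2] = (word>>0) & 0x3 = 3
opcode signed 3b, MSB=0: value = 3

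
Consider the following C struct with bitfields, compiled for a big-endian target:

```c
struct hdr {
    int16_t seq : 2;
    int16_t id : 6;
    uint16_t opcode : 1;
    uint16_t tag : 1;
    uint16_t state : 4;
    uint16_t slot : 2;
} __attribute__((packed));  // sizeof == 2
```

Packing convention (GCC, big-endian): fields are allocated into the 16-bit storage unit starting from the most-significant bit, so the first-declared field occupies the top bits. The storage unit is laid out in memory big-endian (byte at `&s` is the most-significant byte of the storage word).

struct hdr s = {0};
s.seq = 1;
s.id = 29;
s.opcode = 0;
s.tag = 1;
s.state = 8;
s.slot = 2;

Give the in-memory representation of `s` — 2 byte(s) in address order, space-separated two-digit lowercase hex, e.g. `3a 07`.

5d 62

seq:2 = 1 → 0x1 << 14 → word 0x4000
id:6 = 29 → 0x1d << 8 → word 0x5d00
opcode:1 = 0 → 0x0 << 7 → word 0x5d00
tag:1 = 1 → 0x1 << 6 → word 0x5d40
state:4 = 8 → 0x8 << 2 → word 0x5d60
slot:2 = 2 → 0x2 << 0 → word 0x5d62
word = 0x5d62 → big-endian bytes:
  [0]=0x5d  [1]=0x62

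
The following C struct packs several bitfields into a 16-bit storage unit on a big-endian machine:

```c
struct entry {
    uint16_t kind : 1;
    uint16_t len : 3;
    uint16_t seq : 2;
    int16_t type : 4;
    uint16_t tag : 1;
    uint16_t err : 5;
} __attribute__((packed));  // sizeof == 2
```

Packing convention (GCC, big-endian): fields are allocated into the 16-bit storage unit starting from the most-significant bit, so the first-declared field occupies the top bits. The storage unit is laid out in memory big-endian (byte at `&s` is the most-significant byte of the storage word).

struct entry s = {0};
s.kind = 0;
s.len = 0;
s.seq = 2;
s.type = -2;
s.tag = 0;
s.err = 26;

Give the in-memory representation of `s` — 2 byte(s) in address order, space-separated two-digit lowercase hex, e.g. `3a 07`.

[15+:1] kind=0 & 0x1 = 0x0; word=0x0000
[12+:3] len=0 & 0x7 = 0x0; word=0x0000
[10+:2] seq=2 & 0x3 = 0x2; word=0x0800
[6+:4] type=-2 & 0xf = 0xe; word=0x0b80
[5+:1] tag=0 & 0x1 = 0x0; word=0x0b80
[0+:5] err=26 & 0x1f = 0x1a; word=0x0b9a
word = 0x0b9a → big-endian bytes:
  [0]=0x0b  [1]=0x9a

0b 9a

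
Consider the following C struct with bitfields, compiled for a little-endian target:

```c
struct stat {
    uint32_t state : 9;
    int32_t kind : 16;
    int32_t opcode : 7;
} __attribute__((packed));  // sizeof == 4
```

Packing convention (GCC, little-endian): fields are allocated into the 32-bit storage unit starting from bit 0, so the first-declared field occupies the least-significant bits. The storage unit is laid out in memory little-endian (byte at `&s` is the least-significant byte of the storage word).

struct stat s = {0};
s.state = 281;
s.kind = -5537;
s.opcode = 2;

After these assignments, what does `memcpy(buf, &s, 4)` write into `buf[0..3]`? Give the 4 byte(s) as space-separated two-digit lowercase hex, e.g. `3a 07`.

[0+:9] state=281 & 0x1ff = 0x119; word=0x00000119
[9+:16] kind=-5537 & 0xffff = 0xea5f; word=0x01d4bf19
[25+:7] opcode=2 & 0x7f = 0x2; word=0x05d4bf19
word = 0x05d4bf19 → little-endian bytes:
  [0]=0x19  [1]=0xbf  [2]=0xd4  [3]=0x05

19 bf d4 05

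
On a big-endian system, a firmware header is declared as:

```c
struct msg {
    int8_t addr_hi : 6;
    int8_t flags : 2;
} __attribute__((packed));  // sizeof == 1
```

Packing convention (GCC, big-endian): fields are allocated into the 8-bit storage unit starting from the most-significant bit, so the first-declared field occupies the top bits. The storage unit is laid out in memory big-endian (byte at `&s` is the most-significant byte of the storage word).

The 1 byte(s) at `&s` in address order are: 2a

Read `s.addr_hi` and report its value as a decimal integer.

10

[0]=0x2a (big-endian) → word 0x2a
addr_hi:6 @ bit 2 → (0x2a>>2)&0x3f = 0xa  ←
flags:2 @ bit 0 → (0x2a>>0)&0x3 = 0x2
addr_hi signed 6b, MSB=0: value = 10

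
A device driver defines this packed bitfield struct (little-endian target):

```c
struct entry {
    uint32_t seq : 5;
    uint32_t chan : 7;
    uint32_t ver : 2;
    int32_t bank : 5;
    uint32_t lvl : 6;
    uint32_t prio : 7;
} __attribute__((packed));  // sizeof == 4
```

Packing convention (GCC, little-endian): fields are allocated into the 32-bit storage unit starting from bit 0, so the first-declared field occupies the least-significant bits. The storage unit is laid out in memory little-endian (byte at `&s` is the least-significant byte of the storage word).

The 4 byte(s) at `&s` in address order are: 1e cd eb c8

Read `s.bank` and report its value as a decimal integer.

15

[0]=0x1e [1]=0xcd [2]=0xeb [3]=0xc8 (little-endian) → word 0xc8ebcd1e
seq [0+:5] = (word>>0) & 0x1f = 30
chan [5+:7] = (word>>5) & 0x7f = 104
ver [12+:2] = (word>>12) & 0x3 = 0
bank [14+:5] = (word>>14) & 0x1f = 15  ←
lvl [19+:6] = (word>>19) & 0x3f = 29
prio [25+:7] = (word>>25) & 0x7f = 100
bank signed 5b, MSB=0: value = 15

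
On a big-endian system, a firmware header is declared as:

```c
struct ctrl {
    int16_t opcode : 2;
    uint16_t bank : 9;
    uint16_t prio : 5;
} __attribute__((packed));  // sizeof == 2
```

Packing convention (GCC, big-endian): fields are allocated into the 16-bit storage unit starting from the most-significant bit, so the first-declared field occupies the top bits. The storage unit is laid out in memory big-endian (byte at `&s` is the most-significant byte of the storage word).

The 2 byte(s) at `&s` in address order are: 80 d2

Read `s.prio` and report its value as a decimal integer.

[0]=0x80 [1]=0xd2 (big-endian) → word 0x80d2
opcode [14+:2] = (word>>14) & 0x3 = 2
bank [5+:9] = (word>>5) & 0x1ff = 6
prio [0+:5] = (word>>0) & 0x1f = 18  ←

18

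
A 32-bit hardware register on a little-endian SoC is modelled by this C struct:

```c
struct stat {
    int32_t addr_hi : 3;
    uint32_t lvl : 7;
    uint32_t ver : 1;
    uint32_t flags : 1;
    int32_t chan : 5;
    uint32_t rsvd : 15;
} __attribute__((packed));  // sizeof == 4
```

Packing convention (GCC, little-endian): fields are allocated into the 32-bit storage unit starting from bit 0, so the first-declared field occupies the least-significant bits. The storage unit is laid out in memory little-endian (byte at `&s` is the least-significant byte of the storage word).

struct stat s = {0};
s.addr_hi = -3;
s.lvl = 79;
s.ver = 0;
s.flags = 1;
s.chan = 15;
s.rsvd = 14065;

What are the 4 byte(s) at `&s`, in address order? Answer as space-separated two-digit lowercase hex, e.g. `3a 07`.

addr_hi:3 = -3 → 0x5 << 0 → word 0x00000005
lvl:7 = 79 → 0x4f << 3 → word 0x0000027d
ver:1 = 0 → 0x0 << 10 → word 0x0000027d
flags:1 = 1 → 0x1 << 11 → word 0x00000a7d
chan:5 = 15 → 0xf << 12 → word 0x0000fa7d
rsvd:15 = 14065 → 0x36f1 << 17 → word 0x6de2fa7d
word = 0x6de2fa7d → little-endian bytes:
  [0]=0x7d  [1]=0xfa  [2]=0xe2  [3]=0x6d

7d fa e2 6d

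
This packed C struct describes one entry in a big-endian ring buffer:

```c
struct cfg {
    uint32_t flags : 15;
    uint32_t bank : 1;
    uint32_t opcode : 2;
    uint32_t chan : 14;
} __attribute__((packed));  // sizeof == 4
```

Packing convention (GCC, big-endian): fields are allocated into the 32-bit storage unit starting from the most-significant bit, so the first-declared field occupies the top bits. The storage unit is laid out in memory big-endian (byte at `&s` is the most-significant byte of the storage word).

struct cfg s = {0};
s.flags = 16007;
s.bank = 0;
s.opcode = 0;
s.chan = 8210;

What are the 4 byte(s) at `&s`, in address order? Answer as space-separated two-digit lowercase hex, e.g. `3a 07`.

[17+:15] flags=16007 & 0x7fff = 0x3e87; word=0x7d0e0000
[16+:1] bank=0 & 0x1 = 0x0; word=0x7d0e0000
[14+:2] opcode=0 & 0x3 = 0x0; word=0x7d0e0000
[0+:14] chan=8210 & 0x3fff = 0x2012; word=0x7d0e2012
word = 0x7d0e2012 → big-endian bytes:
  [0]=0x7d  [1]=0x0e  [2]=0x20  [3]=0x12

7d 0e 20 12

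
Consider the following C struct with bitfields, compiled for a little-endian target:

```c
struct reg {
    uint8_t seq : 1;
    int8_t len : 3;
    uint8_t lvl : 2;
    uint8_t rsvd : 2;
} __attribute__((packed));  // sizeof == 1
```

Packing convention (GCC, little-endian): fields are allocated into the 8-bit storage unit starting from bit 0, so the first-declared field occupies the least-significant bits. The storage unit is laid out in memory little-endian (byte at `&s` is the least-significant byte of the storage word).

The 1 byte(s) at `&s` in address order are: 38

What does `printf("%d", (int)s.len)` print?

[0]=0x38 (little-endian) → word 0x38
seq:1 @ bit 0 → (0x38>>0)&0x1 = 0x0
len:3 @ bit 1 → (0x38>>1)&0x7 = 0x4  ←
lvl:2 @ bit 4 → (0x38>>4)&0x3 = 0x3
rsvd:2 @ bit 6 → (0x38>>6)&0x3 = 0x0
len signed 3b, MSB=1: 4 - 8 = -4

-4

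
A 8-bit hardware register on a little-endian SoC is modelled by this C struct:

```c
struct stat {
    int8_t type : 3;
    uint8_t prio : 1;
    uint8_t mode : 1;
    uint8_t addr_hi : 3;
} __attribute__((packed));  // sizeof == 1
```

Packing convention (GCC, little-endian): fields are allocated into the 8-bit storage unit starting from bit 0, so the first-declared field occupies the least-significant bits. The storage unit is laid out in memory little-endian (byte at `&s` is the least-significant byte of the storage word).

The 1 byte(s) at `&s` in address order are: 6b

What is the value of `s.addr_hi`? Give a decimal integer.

3

[0]=0x6b (little-endian) → word 0x6b
type [0+:3] = (word>>0) & 0x7 = 3
prio [3+:1] = (word>>3) & 0x1 = 1
mode [4+:1] = (word>>4) & 0x1 = 0
addr_hi [5+:3] = (word>>5) & 0x7 = 3  ←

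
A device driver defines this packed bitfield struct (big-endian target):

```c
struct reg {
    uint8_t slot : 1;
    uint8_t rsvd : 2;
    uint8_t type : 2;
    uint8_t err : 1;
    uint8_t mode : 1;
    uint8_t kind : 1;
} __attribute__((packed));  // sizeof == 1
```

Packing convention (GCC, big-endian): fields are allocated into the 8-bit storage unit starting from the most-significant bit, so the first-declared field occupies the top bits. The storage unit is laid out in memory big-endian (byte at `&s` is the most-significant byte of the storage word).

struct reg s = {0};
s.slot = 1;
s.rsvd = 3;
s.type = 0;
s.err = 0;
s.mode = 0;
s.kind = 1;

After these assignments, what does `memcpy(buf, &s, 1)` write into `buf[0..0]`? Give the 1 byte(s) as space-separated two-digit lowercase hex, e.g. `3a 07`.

e1

[7+:1] slot=1 & 0x1 = 0x1; word=0x80
[5+:2] rsvd=3 & 0x3 = 0x3; word=0xe0
[3+:2] type=0 & 0x3 = 0x0; word=0xe0
[2+:1] err=0 & 0x1 = 0x0; word=0xe0
[1+:1] mode=0 & 0x1 = 0x0; word=0xe0
[0+:1] kind=1 & 0x1 = 0x1; word=0xe1
word = 0xe1 → big-endian bytes:
  [0]=0xe1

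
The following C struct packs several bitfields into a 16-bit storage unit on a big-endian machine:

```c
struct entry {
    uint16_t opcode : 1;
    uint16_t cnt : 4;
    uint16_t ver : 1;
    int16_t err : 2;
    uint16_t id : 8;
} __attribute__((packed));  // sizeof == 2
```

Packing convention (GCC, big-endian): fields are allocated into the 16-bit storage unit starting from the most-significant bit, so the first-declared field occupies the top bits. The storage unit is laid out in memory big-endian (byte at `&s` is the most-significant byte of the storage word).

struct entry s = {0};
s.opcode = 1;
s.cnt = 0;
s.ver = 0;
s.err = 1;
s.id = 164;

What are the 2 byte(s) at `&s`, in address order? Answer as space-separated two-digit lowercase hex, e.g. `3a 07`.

[15+:1] opcode=1 & 0x1 = 0x1; word=0x8000
[11+:4] cnt=0 & 0xf = 0x0; word=0x8000
[10+:1] ver=0 & 0x1 = 0x0; word=0x8000
[8+:2] err=1 & 0x3 = 0x1; word=0x8100
[0+:8] id=164 & 0xff = 0xa4; word=0x81a4
word = 0x81a4 → big-endian bytes:
  [0]=0x81  [1]=0xa4

81 a4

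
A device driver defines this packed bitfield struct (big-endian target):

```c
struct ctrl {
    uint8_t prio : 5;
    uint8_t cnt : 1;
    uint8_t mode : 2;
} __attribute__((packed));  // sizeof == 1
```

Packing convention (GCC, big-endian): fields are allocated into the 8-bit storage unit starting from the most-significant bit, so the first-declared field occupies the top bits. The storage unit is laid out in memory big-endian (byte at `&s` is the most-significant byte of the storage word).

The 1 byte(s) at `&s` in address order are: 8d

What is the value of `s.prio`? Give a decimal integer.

[0]=0x8d (big-endian) → word 0x8d
prio [3+:5] = (word>>3) & 0x1f = 17  ←
cnt [2+:1] = (word>>2) & 0x1 = 1
mode [0+:2] = (word>>0) & 0x3 = 1

17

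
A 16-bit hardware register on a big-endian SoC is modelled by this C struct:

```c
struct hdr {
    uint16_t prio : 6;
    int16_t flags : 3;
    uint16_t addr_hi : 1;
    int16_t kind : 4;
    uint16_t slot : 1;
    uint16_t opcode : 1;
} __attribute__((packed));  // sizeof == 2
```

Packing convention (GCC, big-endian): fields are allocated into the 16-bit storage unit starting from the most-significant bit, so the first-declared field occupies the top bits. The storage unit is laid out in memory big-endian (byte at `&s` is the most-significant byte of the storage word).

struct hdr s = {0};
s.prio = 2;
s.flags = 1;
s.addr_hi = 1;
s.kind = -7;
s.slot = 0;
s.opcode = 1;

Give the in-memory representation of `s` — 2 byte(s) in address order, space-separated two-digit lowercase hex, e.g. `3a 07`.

08 e5

[10+:6] prio=2 & 0x3f = 0x2; word=0x0800
[7+:3] flags=1 & 0x7 = 0x1; word=0x0880
[6+:1] addr_hi=1 & 0x1 = 0x1; word=0x08c0
[2+:4] kind=-7 & 0xf = 0x9; word=0x08e4
[1+:1] slot=0 & 0x1 = 0x0; word=0x08e4
[0+:1] opcode=1 & 0x1 = 0x1; word=0x08e5
word = 0x08e5 → big-endian bytes:
  [0]=0x08  [1]=0xe5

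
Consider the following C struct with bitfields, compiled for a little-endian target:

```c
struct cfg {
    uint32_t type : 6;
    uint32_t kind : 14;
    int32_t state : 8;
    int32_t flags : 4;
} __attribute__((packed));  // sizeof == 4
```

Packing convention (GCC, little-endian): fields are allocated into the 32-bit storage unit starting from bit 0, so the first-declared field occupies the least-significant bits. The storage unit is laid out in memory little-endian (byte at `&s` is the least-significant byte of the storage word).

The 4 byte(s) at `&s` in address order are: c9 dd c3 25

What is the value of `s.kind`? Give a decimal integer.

3959

[0]=0xc9 [1]=0xdd [2]=0xc3 [3]=0x25 (little-endian) → word 0x25c3ddc9
type [0+:6] = (word>>0) & 0x3f = 9
kind [6+:14] = (word>>6) & 0x3fff = 3959  ←
state [20+:8] = (word>>20) & 0xff = 92
flags [28+:4] = (word>>28) & 0xf = 2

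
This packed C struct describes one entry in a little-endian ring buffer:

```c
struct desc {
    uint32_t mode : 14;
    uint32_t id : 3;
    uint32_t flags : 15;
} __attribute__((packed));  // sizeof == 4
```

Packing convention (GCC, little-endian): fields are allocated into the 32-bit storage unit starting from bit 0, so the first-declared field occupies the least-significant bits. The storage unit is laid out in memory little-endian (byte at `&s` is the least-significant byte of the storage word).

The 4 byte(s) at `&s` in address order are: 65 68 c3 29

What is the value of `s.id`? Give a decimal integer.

5

[0]=0x65 [1]=0x68 [2]=0xc3 [3]=0x29 (little-endian) → word 0x29c36865
mode:14 @ bit 0 → (0x29c36865>>0)&0x3fff = 0x2865
id:3 @ bit 14 → (0x29c36865>>14)&0x7 = 0x5  ←
flags:15 @ bit 17 → (0x29c36865>>17)&0x7fff = 0x14e1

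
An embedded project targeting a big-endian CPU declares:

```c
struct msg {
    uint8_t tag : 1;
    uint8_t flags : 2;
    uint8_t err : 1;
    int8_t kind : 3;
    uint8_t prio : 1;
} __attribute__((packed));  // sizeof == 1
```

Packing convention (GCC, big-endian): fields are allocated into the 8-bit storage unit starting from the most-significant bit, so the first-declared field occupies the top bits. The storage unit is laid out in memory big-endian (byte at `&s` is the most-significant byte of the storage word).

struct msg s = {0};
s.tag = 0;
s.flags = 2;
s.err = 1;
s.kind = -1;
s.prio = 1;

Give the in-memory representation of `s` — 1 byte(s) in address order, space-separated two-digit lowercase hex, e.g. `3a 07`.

tag:1 = 0 → 0x0 << 7 → word 0x00
flags:2 = 2 → 0x2 << 5 → word 0x40
err:1 = 1 → 0x1 << 4 → word 0x50
kind:3 = -1 → 0x7 << 1 → word 0x5e
prio:1 = 1 → 0x1 << 0 → word 0x5f
word = 0x5f → big-endian bytes:
  [0]=0x5f

5f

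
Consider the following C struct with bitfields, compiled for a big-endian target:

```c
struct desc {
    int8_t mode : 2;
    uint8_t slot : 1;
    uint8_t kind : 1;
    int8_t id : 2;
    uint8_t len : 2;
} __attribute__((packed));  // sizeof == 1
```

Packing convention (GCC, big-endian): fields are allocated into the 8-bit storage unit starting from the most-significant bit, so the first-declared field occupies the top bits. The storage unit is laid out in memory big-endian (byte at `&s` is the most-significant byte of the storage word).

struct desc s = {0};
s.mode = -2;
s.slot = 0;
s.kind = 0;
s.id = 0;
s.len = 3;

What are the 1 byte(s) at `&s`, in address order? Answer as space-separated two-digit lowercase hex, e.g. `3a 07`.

mode:2 = -2 → 0x2 << 6 → word 0x80
slot:1 = 0 → 0x0 << 5 → word 0x80
kind:1 = 0 → 0x0 << 4 → word 0x80
id:2 = 0 → 0x0 << 2 → word 0x80
len:2 = 3 → 0x3 << 0 → word 0x83
word = 0x83 → big-endian bytes:
  [0]=0x83

83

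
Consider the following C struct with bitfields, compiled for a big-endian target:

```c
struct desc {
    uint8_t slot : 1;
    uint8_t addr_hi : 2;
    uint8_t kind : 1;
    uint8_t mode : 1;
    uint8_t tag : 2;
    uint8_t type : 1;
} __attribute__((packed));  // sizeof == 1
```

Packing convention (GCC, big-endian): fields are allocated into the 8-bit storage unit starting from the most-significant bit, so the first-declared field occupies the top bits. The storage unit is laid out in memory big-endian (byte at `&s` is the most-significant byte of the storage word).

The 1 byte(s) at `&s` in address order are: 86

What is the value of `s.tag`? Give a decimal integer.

[0]=0x86 (big-endian) → word 0x86
slot [7+:1] = (word>>7) & 0x1 = 1
addr_hi [5+:2] = (word>>5) & 0x3 = 0
kind [4+:1] = (word>>4) & 0x1 = 0
mode [3+:1] = (word>>3) & 0x1 = 0
tag [1+:2] = (word>>1) & 0x3 = 3  ←
type [0+:1] = (word>>0) & 0x1 = 0

3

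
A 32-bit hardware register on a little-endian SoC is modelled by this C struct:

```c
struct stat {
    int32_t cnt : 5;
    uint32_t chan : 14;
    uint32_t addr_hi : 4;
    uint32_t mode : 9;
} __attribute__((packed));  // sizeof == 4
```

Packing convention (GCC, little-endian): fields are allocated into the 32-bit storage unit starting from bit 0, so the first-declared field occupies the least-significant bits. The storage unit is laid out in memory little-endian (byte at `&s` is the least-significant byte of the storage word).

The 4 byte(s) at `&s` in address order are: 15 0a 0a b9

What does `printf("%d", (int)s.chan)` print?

4176

[0]=0x15 [1]=0x0a [2]=0x0a [3]=0xb9 (little-endian) → word 0xb90a0a15
cnt:5 @ bit 0 → (0xb90a0a15>>0)&0x1f = 0x15
chan:14 @ bit 5 → (0xb90a0a15>>5)&0x3fff = 0x1050  ←
addr_hi:4 @ bit 19 → (0xb90a0a15>>19)&0xf = 0x1
mode:9 @ bit 23 → (0xb90a0a15>>23)&0x1ff = 0x172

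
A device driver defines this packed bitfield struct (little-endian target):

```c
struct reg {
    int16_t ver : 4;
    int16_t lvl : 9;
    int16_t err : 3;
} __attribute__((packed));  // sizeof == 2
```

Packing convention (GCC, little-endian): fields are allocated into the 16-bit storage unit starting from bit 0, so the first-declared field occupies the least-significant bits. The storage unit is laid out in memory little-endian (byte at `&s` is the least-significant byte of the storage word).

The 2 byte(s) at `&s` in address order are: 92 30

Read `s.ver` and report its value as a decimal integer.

[0]=0x92 [1]=0x30 (little-endian) → word 0x3092
ver [0+:4] = (word>>0) & 0xf = 2  ←
lvl [4+:9] = (word>>4) & 0x1ff = 265
err [13+:3] = (word>>13) & 0x7 = 1
ver signed 4b, MSB=0: value = 2

2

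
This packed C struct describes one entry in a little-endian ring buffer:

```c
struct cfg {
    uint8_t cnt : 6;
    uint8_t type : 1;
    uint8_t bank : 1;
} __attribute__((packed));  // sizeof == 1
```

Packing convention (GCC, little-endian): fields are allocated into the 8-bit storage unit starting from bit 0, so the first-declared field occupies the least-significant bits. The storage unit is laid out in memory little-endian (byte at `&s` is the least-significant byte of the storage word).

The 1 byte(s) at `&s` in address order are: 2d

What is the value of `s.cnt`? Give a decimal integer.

[0]=0x2d (little-endian) → word 0x2d
cnt:6 @ bit 0 → (0x2d>>0)&0x3f = 0x2d  ←
type:1 @ bit 6 → (0x2d>>6)&0x1 = 0x0
bank:1 @ bit 7 → (0x2d>>7)&0x1 = 0x0

45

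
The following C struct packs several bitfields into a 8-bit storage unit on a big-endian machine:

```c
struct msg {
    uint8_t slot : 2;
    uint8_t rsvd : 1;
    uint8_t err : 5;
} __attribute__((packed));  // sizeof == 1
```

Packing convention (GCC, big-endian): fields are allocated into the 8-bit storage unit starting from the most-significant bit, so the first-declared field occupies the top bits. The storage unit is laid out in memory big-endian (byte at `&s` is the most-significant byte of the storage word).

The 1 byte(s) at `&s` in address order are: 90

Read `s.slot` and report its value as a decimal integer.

2

[0]=0x90 (big-endian) → word 0x90
slot [6+:2] = (word>>6) & 0x3 = 2  ←
rsvd [5+:1] = (word>>5) & 0x1 = 0
err [0+:5] = (word>>0) & 0x1f = 16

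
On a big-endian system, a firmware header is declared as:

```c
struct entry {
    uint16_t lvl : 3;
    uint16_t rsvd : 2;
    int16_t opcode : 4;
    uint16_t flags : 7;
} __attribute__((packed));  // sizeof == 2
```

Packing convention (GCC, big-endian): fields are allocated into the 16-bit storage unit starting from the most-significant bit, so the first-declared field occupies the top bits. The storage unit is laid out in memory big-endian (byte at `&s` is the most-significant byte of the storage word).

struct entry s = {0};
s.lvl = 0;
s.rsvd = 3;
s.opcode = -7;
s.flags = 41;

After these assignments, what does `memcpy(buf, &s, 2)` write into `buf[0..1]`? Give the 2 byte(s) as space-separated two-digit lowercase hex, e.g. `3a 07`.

1c a9

lvl (3b) val=0 bits=0x0 at bit 13: 0x0000
rsvd (2b) val=3 bits=0x3 at bit 11: 0x1800
opcode (4b) val=-7 bits=0x9 at bit 7: 0x1c80
flags (7b) val=41 bits=0x29 at bit 0: 0x1ca9
word = 0x1ca9 → big-endian bytes:
  [0]=0x1c  [1]=0xa9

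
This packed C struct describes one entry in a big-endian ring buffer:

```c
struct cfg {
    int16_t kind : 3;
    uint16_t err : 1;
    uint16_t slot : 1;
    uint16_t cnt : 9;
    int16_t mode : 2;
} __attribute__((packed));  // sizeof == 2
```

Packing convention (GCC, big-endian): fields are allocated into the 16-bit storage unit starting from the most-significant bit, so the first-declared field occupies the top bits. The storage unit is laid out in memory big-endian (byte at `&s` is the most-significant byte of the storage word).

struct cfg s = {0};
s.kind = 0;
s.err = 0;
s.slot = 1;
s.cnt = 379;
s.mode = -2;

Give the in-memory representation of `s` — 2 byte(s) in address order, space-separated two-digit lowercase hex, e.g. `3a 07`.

0d ee

kind:3 = 0 → 0x0 << 13 → word 0x0000
err:1 = 0 → 0x0 << 12 → word 0x0000
slot:1 = 1 → 0x1 << 11 → word 0x0800
cnt:9 = 379 → 0x17b << 2 → word 0x0dec
mode:2 = -2 → 0x2 << 0 → word 0x0dee
word = 0x0dee → big-endian bytes:
  [0]=0x0d  [1]=0xee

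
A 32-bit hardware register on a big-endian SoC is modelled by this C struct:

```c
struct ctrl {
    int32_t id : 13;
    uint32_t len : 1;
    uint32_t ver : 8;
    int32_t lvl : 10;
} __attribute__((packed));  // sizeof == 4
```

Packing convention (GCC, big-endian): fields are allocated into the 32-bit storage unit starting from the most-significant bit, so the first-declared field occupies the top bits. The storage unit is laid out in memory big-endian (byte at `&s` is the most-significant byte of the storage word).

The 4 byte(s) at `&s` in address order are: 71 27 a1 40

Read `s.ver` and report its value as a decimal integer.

[0]=0x71 [1]=0x27 [2]=0xa1 [3]=0x40 (big-endian) → word 0x7127a140
id:13 @ bit 19 → (0x7127a140>>19)&0x1fff = 0xe24
len:1 @ bit 18 → (0x7127a140>>18)&0x1 = 0x1
ver:8 @ bit 10 → (0x7127a140>>10)&0xff = 0xe8  ←
lvl:10 @ bit 0 → (0x7127a140>>0)&0x3ff = 0x140

232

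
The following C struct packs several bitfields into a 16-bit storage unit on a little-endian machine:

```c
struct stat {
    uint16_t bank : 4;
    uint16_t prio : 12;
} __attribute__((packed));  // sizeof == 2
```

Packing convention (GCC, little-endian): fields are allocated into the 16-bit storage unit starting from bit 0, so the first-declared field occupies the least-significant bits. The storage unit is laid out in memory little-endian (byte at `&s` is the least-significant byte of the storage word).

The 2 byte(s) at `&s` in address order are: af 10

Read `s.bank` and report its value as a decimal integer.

15

[0]=0xaf [1]=0x10 (little-endian) → word 0x10af
bank:4 @ bit 0 → (0x10af>>0)&0xf = 0xf  ←
prio:12 @ bit 4 → (0x10af>>4)&0xfff = 0x10a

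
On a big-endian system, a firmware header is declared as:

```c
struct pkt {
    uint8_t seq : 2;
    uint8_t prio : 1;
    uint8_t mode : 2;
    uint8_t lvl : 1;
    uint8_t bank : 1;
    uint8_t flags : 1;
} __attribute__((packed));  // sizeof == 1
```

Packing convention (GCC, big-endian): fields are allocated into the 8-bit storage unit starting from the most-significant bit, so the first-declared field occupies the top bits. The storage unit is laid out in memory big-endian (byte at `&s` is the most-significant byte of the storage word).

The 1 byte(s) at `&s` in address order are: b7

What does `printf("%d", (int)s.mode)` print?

2

[0]=0xb7 (big-endian) → word 0xb7
seq [6+:2] = (word>>6) & 0x3 = 2
prio [5+:1] = (word>>5) & 0x1 = 1
mode [3+:2] = (word>>3) & 0x3 = 2  ←
lvl [2+:1] = (word>>2) & 0x1 = 1
bank [1+:1] = (word>>1) & 0x1 = 1
flags [0+:1] = (word>>0) & 0x1 = 1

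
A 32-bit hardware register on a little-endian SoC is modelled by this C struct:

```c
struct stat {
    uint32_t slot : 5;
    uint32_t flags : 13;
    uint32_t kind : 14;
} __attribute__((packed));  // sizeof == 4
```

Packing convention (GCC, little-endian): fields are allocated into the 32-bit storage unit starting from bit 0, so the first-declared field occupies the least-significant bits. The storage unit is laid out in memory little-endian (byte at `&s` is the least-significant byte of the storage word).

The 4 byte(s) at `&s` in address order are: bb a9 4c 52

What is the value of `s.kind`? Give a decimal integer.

[0]=0xbb [1]=0xa9 [2]=0x4c [3]=0x52 (little-endian) → word 0x524ca9bb
slot [0+:5] = (word>>0) & 0x1f = 27
flags [5+:13] = (word>>5) & 0x1fff = 1357
kind [18+:14] = (word>>18) & 0x3fff = 5267  ←

5267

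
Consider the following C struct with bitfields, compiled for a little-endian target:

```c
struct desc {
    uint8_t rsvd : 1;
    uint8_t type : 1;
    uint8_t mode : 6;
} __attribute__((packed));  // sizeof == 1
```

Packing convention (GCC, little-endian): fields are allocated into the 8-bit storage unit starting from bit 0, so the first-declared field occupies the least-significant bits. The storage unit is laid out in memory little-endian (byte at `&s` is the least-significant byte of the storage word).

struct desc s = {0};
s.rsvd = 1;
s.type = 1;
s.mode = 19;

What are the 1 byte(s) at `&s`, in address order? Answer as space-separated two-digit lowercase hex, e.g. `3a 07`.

rsvd:1 = 1 → 0x1 << 0 → word 0x01
type:1 = 1 → 0x1 << 1 → word 0x03
mode:6 = 19 → 0x13 << 2 → word 0x4f
word = 0x4f → little-endian bytes:
  [0]=0x4f

4f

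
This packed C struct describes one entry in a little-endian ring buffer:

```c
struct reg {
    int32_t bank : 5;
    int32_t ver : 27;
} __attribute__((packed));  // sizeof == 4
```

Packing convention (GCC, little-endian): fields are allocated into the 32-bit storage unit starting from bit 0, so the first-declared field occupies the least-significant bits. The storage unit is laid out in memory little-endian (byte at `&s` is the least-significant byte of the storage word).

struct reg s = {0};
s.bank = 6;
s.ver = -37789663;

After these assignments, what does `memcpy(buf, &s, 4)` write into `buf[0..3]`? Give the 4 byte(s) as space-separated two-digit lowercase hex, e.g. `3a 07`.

bank (5b) val=6 bits=0x6 at bit 0: 0x00000006
ver (27b) val=-37789663 bits=0x5bf6021 at bit 5: 0xb7ec0426
word = 0xb7ec0426 → little-endian bytes:
  [0]=0x26  [1]=0x04  [2]=0xec  [3]=0xb7

26 04 ec b7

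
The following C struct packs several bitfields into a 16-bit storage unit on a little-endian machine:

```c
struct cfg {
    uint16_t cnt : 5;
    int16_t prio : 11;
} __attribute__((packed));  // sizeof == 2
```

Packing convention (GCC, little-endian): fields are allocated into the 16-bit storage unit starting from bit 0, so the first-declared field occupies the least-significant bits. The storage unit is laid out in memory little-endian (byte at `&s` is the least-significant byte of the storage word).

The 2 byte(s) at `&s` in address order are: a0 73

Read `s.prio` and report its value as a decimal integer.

[0]=0xa0 [1]=0x73 (little-endian) → word 0x73a0
cnt:5 @ bit 0 → (0x73a0>>0)&0x1f = 0x0
prio:11 @ bit 5 → (0x73a0>>5)&0x7ff = 0x39d  ←
prio signed 11b, MSB=0: value = 925

925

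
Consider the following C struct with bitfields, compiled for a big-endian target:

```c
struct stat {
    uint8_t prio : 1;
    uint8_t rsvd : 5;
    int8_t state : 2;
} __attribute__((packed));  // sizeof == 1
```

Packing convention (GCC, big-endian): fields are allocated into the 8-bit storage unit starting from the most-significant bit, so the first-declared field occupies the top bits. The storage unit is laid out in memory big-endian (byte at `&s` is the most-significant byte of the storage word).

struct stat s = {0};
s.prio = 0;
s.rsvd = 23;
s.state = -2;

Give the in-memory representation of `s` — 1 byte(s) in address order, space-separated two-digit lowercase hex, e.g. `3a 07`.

5e

prio:1 = 0 → 0x0 << 7 → word 0x00
rsvd:5 = 23 → 0x17 << 2 → word 0x5c
state:2 = -2 → 0x2 << 0 → word 0x5e
word = 0x5e → big-endian bytes:
  [0]=0x5e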